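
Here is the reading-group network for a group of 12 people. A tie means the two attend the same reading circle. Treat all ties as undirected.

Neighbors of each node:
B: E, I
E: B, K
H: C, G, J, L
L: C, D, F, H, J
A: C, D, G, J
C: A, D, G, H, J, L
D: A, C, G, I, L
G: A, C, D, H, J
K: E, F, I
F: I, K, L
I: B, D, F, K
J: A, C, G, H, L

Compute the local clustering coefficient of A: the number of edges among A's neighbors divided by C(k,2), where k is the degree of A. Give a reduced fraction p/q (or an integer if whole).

5/6

A's neighbors: C, D, G, and J (k = 4).
Possible neighbor pairs: C(4,2) = 6. Edges among them: C–D, C–G, C–J, D–G, G–J → e = 5.
Clustering(A) = 5/6.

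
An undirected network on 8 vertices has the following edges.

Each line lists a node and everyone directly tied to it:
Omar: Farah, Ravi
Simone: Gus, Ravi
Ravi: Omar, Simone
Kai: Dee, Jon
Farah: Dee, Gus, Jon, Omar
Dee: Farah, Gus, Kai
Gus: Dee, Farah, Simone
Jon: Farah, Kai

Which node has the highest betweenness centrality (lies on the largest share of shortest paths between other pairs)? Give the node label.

Farah

Unnormalized betweenness of each node: Dee:11/3, Farah:26/3, Gus:29/6, Jon:4/3, Kai:1/2, Omar:19/6, Ravi:1, Simone:11/6.
Farah has the largest value, 26/3, making it the main broker — the node through which the most shortest paths run.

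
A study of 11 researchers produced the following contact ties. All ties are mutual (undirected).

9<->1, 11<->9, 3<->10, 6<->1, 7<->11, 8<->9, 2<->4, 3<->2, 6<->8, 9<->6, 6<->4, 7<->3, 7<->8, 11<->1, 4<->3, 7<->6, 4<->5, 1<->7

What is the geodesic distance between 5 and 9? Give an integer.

3

One shortest route is 5 – 4 – 6 – 9, which uses 3 edges, and at distance 2 from 5 we only reach {2, 3, 6}, which does not include 9. So d(5,9) = 3.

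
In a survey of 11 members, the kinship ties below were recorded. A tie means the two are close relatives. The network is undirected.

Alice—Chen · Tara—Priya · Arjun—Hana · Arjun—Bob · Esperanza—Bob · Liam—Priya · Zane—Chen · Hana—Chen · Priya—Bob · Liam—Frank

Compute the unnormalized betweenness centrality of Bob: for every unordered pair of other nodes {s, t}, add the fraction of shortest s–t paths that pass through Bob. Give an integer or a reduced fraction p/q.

29

Pairs whose geodesics pass through Bob — Hana–Liam: 1; Hana–Frank: 1; Hana–Tara: 1; Hana–Priya: 1; Hana–Esperanza: 1; Liam–Chen: 1; Liam–Arjun: 1; Liam–Esperanza: 1; Liam–Alice: 1; Liam–Zane: 1; Frank–Chen: 1; Frank–Arjun: 1; Frank–Esperanza: 1; Frank–Alice: 1 … (+15 more pairs).
All other pairs contribute 0.
Summing the contributions gives betweenness(Bob) = 29.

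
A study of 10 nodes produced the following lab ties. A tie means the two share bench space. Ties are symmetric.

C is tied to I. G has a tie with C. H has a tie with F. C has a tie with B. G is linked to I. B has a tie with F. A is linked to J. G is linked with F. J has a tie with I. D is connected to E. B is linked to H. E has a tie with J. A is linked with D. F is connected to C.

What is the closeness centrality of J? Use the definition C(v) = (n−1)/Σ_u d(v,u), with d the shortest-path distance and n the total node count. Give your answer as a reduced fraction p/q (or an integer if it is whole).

Distances from J: A:1, B:3, C:2, D:2, E:1, F:3, G:2, H:4, I:1. Sum = 19.
n = 10, so closeness = 9/19.

9/19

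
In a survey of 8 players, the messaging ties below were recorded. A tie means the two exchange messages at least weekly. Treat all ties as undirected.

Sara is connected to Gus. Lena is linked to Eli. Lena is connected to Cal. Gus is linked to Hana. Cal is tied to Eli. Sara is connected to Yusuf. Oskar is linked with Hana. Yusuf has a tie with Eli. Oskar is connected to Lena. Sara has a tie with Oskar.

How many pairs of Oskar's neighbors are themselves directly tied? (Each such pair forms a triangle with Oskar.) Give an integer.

Oskar's neighbors are Hana, Lena, and Sara, but none of them are tied to each other, so no triangle contains Oskar.

0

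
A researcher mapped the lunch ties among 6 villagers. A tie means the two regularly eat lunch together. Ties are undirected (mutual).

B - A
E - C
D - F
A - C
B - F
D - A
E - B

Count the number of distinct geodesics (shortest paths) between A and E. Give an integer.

The shortest distance is 2. The length-2 paths are: A–C–E; A–B–E.
That gives 2 distinct shortest paths.

2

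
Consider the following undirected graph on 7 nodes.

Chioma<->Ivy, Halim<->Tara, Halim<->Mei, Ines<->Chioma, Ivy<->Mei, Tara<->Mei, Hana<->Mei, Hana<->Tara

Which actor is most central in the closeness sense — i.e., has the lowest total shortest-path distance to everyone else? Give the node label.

Farness (sum of distances to all others) for each node — Chioma:13, Halim:13, Hana:13, Ines:18, Ivy:10, Mei:9, Tara:12.
The smallest farness is 9, for Mei, so Mei has the highest closeness.

Mei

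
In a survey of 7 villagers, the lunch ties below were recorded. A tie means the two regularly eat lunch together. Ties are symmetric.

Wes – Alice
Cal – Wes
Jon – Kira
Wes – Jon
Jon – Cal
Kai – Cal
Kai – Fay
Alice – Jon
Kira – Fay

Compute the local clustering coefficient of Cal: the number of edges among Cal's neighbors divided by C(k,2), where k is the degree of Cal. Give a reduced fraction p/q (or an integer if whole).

1/3

Cal's neighbors: Jon, Kai, and Wes (k = 3).
Possible neighbor pairs: C(3,2) = 3. Edges among them: Jon–Wes → e = 1.
Clustering(Cal) = 1/3.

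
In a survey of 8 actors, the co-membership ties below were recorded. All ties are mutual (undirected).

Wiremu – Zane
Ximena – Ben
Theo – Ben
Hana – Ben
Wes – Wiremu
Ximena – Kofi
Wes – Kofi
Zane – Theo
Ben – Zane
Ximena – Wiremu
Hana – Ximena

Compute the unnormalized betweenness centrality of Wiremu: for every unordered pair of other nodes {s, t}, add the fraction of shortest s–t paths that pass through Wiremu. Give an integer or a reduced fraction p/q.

Pairs whose geodesics pass through Wiremu — Wes–Zane: 1; Wes–Theo: 1; Wes–Ben: 2/3; Wes–Hana: 1/2; Wes–Ximena: 1/2; Zane–Ximena: 1/2; Zane–Kofi: 2/3.
All other pairs contribute 0.
Summing the contributions gives betweenness(Wiremu) = 29/6.

29/6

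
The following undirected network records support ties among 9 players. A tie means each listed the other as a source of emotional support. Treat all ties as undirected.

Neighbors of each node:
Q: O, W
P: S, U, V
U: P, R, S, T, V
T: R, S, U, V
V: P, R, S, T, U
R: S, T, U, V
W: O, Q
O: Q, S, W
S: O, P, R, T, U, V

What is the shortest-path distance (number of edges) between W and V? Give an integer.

3

One shortest route is W – O – S – V, which uses 3 edges, and at distance 2 from W we only reach {S}, which does not include V. So d(W,V) = 3.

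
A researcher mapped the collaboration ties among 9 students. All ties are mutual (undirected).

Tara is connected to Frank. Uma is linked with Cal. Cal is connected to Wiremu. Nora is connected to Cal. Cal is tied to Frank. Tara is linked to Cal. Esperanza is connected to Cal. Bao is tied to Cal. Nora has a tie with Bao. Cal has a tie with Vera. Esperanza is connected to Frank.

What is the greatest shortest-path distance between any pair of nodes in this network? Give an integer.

2

Eccentricity of each node (its greatest distance to any other): Bao:2, Cal:1, Esperanza:2, Frank:2, Nora:2, Tara:2, Uma:2, Vera:2, Wiremu:2.
The maximum eccentricity is 2, realized for instance by the pair Nora–Uma via Nora – Cal – Uma. So the diameter is 2.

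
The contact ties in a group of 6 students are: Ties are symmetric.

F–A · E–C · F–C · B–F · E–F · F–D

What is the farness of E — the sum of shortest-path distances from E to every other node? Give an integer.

Distances from E: A:2, B:2, C:1, D:2, F:1.
Sum = 2 + 2 + 1 + 2 + 1 = 8.

8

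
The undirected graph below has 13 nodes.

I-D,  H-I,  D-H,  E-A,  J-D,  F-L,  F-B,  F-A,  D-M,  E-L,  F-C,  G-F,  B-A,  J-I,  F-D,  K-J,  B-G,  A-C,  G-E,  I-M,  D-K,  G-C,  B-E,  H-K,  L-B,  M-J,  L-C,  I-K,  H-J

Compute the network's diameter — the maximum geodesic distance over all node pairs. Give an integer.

Eccentricity of each node (its greatest distance to any other): A:3, B:3, C:3, D:3, E:4, F:2, G:3, H:4, I:4, J:4, K:4, L:3, M:4.
The maximum eccentricity is 4, realized for instance by the pair E–K via E – B – F – D – K. So the diameter is 4.

4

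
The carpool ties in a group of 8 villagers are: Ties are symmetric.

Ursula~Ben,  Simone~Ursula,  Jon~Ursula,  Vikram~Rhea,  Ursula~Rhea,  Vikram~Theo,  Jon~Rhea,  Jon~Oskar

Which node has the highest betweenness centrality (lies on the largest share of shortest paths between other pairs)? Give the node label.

Unnormalized betweenness of each node: Ben:0, Jon:6, Oskar:0, Rhea:10, Simone:0, Theo:0, Ursula:11, Vikram:6.
Ursula has the largest value, 11, making it the main broker — the node through which the most shortest paths run.

Ursula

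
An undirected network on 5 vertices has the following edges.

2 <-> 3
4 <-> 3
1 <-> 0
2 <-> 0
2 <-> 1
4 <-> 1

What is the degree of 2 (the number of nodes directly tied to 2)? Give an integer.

3

2 is directly tied to 0, 1, and 3. That is 3 neighbors, so the degree of 2 is 3.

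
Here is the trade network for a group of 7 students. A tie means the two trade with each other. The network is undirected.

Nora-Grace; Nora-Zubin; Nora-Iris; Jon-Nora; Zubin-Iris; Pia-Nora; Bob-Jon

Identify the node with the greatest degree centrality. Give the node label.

Degrees — Bob:1, Grace:1, Iris:2, Jon:2, Nora:5, Pia:1, Zubin:2.
The maximum is 5, attained only by Nora.

Nora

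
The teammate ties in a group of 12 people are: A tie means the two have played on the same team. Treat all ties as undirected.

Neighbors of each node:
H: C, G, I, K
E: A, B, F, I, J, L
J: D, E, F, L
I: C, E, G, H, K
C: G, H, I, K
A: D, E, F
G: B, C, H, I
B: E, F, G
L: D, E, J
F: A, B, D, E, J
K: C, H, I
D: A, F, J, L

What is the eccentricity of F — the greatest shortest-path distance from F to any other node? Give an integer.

Distances from F: A:1, B:1, C:3, D:1, E:1, G:2, H:3, I:2, J:1, K:3, L:2.
The largest is 3 (to K, H, and C), so the eccentricity of F is 3.

3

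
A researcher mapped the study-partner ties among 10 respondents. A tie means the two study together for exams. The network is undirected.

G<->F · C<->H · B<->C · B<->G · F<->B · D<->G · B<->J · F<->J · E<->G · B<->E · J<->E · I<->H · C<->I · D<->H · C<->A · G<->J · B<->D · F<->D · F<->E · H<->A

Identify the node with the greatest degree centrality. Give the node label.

Degrees — A:2, B:6, C:4, D:4, E:4, F:5, G:5, H:4, I:2, J:4.
The maximum is 6, attained only by B.

B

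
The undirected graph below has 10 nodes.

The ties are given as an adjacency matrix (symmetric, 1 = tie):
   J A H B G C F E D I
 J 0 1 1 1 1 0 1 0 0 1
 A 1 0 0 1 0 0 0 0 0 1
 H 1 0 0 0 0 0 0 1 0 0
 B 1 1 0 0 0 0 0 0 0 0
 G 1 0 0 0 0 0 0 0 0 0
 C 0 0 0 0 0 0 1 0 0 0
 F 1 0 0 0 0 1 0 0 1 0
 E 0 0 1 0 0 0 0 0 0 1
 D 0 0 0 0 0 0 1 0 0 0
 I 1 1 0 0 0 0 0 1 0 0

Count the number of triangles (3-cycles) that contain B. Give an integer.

1

B's neighbors: A and J.
Neighbor pairs that are themselves tied: B–A–J. Each forms one triangle with B, for 1 in total.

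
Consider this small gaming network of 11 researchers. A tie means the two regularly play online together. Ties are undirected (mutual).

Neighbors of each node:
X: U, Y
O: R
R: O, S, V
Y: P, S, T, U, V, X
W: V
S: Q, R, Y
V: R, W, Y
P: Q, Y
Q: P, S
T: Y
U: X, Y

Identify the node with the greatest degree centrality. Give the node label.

Y

Degrees — O:1, P:2, Q:2, R:3, S:3, T:1, U:2, V:3, W:1, X:2, Y:6.
The maximum is 6, attained only by Y.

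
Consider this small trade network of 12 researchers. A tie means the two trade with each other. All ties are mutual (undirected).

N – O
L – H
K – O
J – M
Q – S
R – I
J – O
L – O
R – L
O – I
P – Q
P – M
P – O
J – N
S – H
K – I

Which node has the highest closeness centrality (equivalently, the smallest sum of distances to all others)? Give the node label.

Farness (sum of distances to all others) for each node — H:27, I:24, J:24, K:25, L:21, M:28, N:25, O:17, P:21, Q:27, R:28, S:31.
The smallest farness is 17, for O, so O has the highest closeness.

O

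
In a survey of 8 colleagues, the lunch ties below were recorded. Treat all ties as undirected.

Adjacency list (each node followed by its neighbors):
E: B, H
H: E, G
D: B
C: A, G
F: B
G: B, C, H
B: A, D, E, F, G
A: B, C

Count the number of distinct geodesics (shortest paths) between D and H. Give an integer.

2

The shortest distance is 3. The length-3 paths are: D–B–G–H; D–B–E–H.
That gives 2 distinct shortest paths.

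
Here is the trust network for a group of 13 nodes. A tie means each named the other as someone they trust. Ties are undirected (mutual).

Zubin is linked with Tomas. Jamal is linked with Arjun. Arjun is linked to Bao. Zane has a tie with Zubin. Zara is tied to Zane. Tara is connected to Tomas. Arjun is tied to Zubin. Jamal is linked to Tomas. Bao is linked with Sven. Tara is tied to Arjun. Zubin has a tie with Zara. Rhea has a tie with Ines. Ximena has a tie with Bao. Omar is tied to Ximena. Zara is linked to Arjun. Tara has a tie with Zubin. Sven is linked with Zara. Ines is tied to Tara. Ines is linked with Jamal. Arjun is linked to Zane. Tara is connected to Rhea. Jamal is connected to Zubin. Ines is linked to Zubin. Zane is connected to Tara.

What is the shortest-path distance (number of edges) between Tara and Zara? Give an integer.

2

One shortest route is Tara – Zane – Zara, which uses 2 edges, and Tara and Zara are not directly tied, so nothing shorter exists. So d(Tara,Zara) = 2.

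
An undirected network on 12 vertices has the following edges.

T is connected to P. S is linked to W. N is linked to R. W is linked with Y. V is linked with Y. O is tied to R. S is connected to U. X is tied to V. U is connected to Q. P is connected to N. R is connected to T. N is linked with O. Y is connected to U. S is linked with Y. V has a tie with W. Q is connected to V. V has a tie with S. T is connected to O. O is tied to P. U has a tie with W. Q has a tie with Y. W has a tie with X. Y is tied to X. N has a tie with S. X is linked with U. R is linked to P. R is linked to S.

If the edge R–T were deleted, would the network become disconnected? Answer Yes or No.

Even without that edge, R still reaches T via R – O – T, so the network stays connected. Not a bridge.

No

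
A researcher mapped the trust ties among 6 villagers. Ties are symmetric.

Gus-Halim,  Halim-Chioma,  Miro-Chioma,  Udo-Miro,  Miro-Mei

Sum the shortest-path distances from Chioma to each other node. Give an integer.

Distances from Chioma: Gus:2, Halim:1, Mei:2, Miro:1, Udo:2.
Sum = 2 + 1 + 2 + 1 + 2 = 8.

8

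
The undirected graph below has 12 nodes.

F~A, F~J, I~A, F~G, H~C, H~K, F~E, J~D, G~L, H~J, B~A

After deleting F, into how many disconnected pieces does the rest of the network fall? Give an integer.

4

Without F, the remaining ties split the others into: {C, D, H, J, K}; {A, B, I}; {E}; {G, L}.
That's 4 separate components.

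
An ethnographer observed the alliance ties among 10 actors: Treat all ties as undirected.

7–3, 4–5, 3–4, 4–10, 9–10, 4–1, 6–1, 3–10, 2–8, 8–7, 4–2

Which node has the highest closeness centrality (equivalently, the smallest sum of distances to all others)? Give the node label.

Farness (sum of distances to all others) for each node — 1:19, 2:18, 3:16, 4:13, 5:21, 6:27, 7:21, 8:23, 9:25, 10:17.
The smallest farness is 13, for 4, so 4 has the highest closeness.

4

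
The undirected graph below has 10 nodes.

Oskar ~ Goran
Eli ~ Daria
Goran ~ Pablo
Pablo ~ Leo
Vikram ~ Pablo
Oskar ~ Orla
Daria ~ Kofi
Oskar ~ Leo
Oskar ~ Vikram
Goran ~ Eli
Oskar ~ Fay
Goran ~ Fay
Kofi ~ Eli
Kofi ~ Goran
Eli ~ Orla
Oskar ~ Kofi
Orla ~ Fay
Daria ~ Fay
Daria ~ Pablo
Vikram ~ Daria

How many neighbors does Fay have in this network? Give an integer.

4

Fay is directly tied to Daria, Goran, Orla, and Oskar. That is 4 neighbors, so the degree of Fay is 4.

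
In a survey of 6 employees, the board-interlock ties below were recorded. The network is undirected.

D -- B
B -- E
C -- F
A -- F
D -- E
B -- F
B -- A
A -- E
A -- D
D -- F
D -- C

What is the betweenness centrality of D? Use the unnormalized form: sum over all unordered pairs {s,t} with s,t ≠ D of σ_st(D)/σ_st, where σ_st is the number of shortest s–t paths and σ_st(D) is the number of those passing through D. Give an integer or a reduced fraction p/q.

7/3

Pairs whose geodesics pass through D — A–C: 1/2; C–B: 1/2; C–E: 1; E–F: 1/3.
All other pairs contribute 0.
Summing the contributions gives betweenness(D) = 7/3.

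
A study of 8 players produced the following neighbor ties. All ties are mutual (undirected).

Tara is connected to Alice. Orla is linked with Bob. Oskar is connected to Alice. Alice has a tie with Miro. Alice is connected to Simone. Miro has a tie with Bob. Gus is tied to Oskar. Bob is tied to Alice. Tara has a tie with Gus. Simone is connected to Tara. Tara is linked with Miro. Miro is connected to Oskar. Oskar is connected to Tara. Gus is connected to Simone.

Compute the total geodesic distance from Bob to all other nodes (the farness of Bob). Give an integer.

Distances from Bob: Alice:1, Gus:3, Miro:1, Orla:1, Oskar:2, Simone:2, Tara:2.
Sum = 1 + 3 + 1 + 1 + 2 + 2 + 2 = 12.

12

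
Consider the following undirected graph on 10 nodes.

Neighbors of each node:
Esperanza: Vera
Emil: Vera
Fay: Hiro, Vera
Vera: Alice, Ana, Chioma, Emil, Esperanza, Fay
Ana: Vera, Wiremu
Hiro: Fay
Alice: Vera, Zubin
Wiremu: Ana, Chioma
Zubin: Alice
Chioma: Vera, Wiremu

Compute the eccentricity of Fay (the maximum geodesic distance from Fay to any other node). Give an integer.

Distances from Fay: Alice:2, Ana:2, Chioma:2, Emil:2, Esperanza:2, Hiro:1, Vera:1, Wiremu:3, Zubin:3.
The largest is 3 (to Wiremu and Zubin), so the eccentricity of Fay is 3.

3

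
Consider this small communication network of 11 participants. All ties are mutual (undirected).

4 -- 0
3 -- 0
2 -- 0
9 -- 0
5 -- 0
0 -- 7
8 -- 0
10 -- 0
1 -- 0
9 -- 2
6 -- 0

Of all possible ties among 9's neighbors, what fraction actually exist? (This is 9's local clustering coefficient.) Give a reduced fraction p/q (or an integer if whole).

1

9's neighbors: 0 and 2 (k = 2).
Possible neighbor pairs: C(2,2) = 1. Edges among them: 0–2 → e = 1.
Clustering(9) = 1/1.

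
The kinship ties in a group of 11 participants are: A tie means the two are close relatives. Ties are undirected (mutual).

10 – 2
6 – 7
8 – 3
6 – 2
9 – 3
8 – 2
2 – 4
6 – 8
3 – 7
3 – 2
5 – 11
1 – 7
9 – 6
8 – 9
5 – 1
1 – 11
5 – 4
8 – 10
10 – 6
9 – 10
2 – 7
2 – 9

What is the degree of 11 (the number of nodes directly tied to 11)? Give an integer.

11 is directly tied to 1 and 5. That is 2 neighbors, so the degree of 11 is 2.

2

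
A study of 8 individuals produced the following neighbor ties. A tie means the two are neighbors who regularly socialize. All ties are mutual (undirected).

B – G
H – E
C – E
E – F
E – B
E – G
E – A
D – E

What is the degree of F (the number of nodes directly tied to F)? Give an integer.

1

F is directly tied to E. That is 1 neighbor, so the degree of F is 1.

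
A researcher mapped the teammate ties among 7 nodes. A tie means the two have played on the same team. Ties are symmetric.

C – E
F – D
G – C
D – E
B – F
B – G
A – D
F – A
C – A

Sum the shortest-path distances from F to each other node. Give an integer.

9

Distances from F: A:1, B:1, C:2, D:1, E:2, G:2.
Sum = 1 + 1 + 2 + 1 + 2 + 2 = 9.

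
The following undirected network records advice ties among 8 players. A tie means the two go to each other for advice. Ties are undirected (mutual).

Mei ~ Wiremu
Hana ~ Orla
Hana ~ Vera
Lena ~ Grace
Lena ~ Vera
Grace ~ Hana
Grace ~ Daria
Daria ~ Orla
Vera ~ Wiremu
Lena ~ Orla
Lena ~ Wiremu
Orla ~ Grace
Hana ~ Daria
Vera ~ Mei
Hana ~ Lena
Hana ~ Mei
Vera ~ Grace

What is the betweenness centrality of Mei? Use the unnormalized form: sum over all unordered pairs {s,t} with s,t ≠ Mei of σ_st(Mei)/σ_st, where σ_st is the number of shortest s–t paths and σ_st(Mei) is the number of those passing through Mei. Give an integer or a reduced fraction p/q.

Pairs whose geodesics pass through Mei — Hana–Wiremu: 1/3; Wiremu–Daria: 1/6.
All other pairs contribute 0.
Summing the contributions gives betweenness(Mei) = 1/2.

1/2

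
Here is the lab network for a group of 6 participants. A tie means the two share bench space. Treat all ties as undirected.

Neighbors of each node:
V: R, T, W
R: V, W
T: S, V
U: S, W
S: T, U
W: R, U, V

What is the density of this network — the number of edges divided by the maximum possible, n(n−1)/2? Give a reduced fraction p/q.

7/15

There are 7 edges and 6 nodes, so the maximum possible is C(6,2) = 15.
Density = 7/15.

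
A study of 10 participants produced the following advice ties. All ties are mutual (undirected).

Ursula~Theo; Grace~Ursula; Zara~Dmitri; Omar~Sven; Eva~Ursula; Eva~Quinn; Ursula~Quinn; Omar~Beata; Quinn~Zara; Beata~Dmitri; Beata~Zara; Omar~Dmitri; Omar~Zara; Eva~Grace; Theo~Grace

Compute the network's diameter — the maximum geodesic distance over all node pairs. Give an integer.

Eccentricity of each node (its greatest distance to any other): Beata:4, Dmitri:4, Eva:4, Grace:5, Omar:4, Quinn:3, Sven:5, Theo:5, Ursula:4, Zara:3.
The maximum eccentricity is 5, realized for instance by the pair Theo–Sven via Theo – Ursula – Quinn – Zara – Omar – Sven. So the diameter is 5.

5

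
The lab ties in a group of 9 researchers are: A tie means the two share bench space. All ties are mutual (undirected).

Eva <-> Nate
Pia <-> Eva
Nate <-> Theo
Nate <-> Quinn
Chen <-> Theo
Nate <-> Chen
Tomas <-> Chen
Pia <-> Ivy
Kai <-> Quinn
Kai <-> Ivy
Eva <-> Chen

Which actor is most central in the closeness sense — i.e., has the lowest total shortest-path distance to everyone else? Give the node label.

Farness (sum of distances to all others) for each node — Chen:14, Eva:14, Ivy:20, Kai:19, Nate:13, Pia:17, Quinn:16, Theo:18, Tomas:21.
The smallest farness is 13, for Nate, so Nate has the highest closeness.

Nate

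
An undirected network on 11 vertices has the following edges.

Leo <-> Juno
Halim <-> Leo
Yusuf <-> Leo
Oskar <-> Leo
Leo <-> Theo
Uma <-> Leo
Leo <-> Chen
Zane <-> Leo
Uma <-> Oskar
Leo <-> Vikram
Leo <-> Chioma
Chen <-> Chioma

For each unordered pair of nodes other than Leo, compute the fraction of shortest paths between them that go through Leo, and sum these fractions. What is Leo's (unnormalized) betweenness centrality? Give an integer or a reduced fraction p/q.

Pairs whose geodesics pass through Leo — Zane–Theo: 1; Zane–Vikram: 1; Zane–Juno: 1; Zane–Oskar: 1; Zane–Uma: 1; Zane–Halim: 1; Zane–Yusuf: 1; Zane–Chen: 1; Zane–Chioma: 1; Theo–Vikram: 1; Theo–Juno: 1; Theo–Oskar: 1; Theo–Uma: 1; Theo–Halim: 1 … (+29 more pairs).
All other pairs contribute 0.
Summing the contributions gives betweenness(Leo) = 43.

43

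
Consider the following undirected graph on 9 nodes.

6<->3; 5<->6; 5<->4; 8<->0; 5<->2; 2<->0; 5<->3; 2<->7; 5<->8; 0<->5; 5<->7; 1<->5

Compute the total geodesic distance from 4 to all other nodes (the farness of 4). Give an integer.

Distances from 4: 0:2, 1:2, 2:2, 3:2, 5:1, 6:2, 7:2, 8:2.
Sum = 2 + 2 + 2 + 2 + 1 + 2 + 2 + 2 = 15.

15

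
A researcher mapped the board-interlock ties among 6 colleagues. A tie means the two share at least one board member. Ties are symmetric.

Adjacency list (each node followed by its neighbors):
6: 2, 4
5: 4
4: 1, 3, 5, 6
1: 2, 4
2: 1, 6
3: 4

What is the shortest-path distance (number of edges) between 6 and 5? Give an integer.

One shortest route is 6 – 4 – 5, which uses 2 edges, and 6 and 5 are not directly tied, so nothing shorter exists. So d(6,5) = 2.

2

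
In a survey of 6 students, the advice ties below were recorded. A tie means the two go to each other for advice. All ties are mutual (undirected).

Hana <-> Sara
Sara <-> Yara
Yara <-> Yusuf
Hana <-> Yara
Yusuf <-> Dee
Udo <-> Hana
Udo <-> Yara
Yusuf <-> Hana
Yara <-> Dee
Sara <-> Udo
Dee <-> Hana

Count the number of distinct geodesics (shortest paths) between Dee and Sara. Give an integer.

2

The shortest distance is 2. The length-2 paths are: Dee–Yara–Sara; Dee–Hana–Sara.
That gives 2 distinct shortest paths.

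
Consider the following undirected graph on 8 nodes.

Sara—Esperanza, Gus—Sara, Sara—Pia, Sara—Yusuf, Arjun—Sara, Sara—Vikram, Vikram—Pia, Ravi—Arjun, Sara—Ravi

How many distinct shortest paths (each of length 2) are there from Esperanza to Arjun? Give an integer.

The shortest distance is 2, and the only length-2 path is Esperanza–Sara–Arjun. So there is exactly 1 shortest path.

1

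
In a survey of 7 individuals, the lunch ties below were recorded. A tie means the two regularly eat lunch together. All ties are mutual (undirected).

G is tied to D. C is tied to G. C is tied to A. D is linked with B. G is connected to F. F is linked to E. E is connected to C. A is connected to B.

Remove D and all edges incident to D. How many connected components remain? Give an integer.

D's neighbors (B and G) remain reachable from one another through other ties, so the rest of the network stays in one piece.

1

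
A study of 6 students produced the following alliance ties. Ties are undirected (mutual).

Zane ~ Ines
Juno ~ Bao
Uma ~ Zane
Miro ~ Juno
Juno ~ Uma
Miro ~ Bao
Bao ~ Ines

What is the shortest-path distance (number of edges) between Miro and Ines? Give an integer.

2

One shortest route is Miro – Bao – Ines, which uses 2 edges, and Miro and Ines are not directly tied, so nothing shorter exists. So d(Miro,Ines) = 2.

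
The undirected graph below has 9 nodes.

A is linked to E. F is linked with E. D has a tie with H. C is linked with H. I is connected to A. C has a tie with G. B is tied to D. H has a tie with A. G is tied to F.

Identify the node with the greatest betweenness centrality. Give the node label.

H

Unnormalized betweenness of each node: A:12, B:0, C:11/2, D:7, E:9/2, F:5/2, G:3, H:31/2, I:0.
H has the largest value, 31/2, making it the main broker — the node through which the most shortest paths run.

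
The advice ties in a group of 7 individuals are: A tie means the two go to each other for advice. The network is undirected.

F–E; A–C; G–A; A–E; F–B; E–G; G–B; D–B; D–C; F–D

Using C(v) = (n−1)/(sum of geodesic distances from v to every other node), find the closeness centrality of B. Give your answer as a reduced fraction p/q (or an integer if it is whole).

Distances from B: A:2, C:2, D:1, E:2, F:1, G:1. Sum = 9.
n = 7, so closeness = 6/9 = 2/3.

2/3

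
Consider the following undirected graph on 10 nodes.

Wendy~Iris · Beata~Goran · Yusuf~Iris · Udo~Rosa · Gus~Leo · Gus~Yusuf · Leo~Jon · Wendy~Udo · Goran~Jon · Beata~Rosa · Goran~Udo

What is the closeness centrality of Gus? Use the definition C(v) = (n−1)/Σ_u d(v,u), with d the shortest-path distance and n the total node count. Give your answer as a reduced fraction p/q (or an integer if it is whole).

9/25

Distances from Gus: Beata:4, Goran:3, Iris:2, Jon:2, Leo:1, Rosa:5, Udo:4, Wendy:3, Yusuf:1. Sum = 25.
n = 10, so closeness = 9/25.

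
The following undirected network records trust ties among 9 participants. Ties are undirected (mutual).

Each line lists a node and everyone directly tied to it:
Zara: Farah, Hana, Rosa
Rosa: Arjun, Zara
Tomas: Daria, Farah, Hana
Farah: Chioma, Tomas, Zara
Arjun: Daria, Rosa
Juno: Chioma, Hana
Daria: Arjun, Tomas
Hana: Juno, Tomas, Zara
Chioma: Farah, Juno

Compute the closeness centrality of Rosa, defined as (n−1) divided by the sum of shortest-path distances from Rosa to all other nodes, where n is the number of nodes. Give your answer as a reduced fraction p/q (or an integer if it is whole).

Distances from Rosa: Arjun:1, Chioma:3, Daria:2, Farah:2, Hana:2, Juno:3, Tomas:3, Zara:1. Sum = 17.
n = 9, so closeness = 8/17.

8/17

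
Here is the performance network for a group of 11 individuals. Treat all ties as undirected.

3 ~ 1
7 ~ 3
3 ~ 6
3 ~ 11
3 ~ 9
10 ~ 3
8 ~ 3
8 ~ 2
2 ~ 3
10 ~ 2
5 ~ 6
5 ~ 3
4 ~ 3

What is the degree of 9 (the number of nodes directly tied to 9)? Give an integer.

1

9 is directly tied to 3. That is 1 neighbor, so the degree of 9 is 1.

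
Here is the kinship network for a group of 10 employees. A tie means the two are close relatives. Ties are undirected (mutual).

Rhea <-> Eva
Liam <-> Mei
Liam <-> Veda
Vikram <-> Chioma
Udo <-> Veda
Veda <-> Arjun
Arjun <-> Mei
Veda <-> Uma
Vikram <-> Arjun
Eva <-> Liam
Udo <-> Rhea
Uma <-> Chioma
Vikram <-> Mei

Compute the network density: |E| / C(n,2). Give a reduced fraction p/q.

13/45

There are 13 edges and 10 nodes, so the maximum possible is C(10,2) = 45.
Density = 13/45.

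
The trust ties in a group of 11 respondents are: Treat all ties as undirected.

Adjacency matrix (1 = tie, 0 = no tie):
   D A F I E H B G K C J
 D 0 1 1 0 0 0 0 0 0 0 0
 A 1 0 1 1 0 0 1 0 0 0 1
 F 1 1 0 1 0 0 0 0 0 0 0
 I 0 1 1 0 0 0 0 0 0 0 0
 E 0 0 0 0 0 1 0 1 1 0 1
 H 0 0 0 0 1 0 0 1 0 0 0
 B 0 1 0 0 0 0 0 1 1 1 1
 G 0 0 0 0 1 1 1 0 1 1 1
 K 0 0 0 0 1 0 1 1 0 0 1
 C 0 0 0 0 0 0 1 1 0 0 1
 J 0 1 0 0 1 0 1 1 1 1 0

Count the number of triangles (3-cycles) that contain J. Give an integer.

8

J's neighbors: A, B, C, E, G, and K.
Neighbor pairs that are themselves tied: J–A–B; J–B–C; J–B–G; J–B–K; J–C–G; J–E–G; J–E–K; J–G–K. Each forms one triangle with J, for 8 in total.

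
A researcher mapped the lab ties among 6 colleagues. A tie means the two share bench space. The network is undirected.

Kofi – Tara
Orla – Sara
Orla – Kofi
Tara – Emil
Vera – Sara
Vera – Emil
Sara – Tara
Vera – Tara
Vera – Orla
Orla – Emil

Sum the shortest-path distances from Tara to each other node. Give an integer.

Distances from Tara: Emil:1, Kofi:1, Orla:2, Sara:1, Vera:1.
Sum = 1 + 1 + 2 + 1 + 1 = 6.

6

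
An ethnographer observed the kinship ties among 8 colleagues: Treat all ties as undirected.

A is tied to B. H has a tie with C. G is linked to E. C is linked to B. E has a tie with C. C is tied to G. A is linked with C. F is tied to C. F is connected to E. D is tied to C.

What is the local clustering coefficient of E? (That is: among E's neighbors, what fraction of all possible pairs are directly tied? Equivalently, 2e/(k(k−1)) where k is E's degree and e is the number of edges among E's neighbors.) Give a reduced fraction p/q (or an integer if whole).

E's neighbors: C, F, and G (k = 3).
Possible neighbor pairs: C(3,2) = 3. Edges among them: C–F, C–G → e = 2.
Clustering(E) = 2/3.

2/3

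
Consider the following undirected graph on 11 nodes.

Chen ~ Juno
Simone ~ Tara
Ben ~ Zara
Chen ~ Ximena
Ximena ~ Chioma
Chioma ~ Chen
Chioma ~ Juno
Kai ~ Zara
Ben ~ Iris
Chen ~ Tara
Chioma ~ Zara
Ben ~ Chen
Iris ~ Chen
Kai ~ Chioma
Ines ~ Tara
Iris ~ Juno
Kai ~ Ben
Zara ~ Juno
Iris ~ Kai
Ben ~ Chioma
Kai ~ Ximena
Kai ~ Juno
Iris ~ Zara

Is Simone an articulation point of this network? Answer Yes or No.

No

Even without Simone, every remaining node can still reach every other (the residual graph is connected), so Simone is not a cut vertex.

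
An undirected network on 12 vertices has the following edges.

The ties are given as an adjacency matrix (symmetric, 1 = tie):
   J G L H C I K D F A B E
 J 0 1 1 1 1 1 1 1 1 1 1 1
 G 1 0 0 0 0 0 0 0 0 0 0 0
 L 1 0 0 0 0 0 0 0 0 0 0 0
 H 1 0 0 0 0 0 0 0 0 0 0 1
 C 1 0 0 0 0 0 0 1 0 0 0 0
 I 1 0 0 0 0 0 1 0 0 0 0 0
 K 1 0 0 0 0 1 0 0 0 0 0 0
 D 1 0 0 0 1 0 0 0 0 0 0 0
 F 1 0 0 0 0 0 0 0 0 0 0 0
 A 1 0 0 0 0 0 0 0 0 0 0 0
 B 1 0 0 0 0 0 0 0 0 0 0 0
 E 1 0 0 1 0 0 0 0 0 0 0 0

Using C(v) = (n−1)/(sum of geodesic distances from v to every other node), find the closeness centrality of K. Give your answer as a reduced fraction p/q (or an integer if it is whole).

11/20

Distances from K: A:2, B:2, C:2, D:2, E:2, F:2, G:2, H:2, I:1, J:1, L:2. Sum = 20.
n = 12, so closeness = 11/20.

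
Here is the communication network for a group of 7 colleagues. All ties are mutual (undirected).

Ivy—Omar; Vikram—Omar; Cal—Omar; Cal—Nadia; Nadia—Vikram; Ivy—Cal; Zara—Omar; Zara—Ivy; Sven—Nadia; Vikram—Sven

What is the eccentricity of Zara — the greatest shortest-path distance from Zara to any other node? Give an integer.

3

Distances from Zara: Cal:2, Ivy:1, Nadia:3, Omar:1, Sven:3, Vikram:2.
The largest is 3 (to Sven and Nadia), so the eccentricity of Zara is 3.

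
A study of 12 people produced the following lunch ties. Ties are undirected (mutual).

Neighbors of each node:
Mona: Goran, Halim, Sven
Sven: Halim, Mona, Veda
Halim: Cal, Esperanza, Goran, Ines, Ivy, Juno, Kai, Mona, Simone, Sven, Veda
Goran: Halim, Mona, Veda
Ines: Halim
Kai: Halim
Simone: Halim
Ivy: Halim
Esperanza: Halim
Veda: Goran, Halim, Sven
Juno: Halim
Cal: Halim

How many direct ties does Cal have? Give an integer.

1

Cal is directly tied to Halim. That is 1 neighbor, so the degree of Cal is 1.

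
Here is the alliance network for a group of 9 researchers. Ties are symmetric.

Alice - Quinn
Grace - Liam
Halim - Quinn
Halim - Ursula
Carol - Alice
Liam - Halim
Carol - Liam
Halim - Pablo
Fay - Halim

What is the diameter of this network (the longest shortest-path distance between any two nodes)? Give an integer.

Eccentricity of each node (its greatest distance to any other): Alice:3, Carol:3, Fay:3, Grace:3, Halim:2, Liam:2, Pablo:3, Quinn:3, Ursula:3.
The maximum eccentricity is 3, realized for instance by the pair Alice–Pablo via Alice – Quinn – Halim – Pablo. So the diameter is 3.

3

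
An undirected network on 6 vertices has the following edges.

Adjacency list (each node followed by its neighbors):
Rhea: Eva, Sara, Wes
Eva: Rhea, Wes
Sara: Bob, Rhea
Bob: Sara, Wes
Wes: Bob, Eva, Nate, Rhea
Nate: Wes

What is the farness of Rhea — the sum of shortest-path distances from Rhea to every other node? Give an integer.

7

Distances from Rhea: Bob:2, Eva:1, Nate:2, Sara:1, Wes:1.
Sum = 2 + 1 + 2 + 1 + 1 = 7.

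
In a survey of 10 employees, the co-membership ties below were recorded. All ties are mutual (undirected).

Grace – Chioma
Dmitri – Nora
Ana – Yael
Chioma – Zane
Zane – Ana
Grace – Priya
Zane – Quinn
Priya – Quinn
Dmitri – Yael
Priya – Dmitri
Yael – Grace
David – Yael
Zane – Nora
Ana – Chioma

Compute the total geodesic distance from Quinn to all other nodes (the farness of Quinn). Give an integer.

Distances from Quinn: Ana:2, Chioma:2, David:4, Dmitri:2, Grace:2, Nora:2, Priya:1, Yael:3, Zane:1.
Sum = 2 + 2 + 4 + 2 + 2 + 2 + 1 + 3 + 1 = 19.

19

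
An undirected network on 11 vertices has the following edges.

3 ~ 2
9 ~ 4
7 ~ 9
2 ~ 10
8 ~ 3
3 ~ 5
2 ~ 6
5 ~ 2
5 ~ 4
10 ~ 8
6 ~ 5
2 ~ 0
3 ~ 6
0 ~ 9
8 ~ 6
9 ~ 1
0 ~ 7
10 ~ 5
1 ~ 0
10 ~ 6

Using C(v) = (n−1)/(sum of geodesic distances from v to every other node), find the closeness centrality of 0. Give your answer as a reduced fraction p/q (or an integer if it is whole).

Distances from 0: 1:1, 2:1, 3:2, 4:2, 5:2, 6:2, 7:1, 8:3, 9:1, 10:2. Sum = 17.
n = 11, so closeness = 10/17.

10/17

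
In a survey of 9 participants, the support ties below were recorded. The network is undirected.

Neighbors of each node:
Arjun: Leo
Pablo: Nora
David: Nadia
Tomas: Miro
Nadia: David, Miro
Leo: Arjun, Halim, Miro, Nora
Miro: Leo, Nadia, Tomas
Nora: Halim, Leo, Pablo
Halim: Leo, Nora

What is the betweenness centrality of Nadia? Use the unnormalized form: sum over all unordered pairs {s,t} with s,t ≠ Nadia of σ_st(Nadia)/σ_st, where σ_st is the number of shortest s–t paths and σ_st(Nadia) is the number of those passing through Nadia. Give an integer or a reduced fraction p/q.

Pairs whose geodesics pass through Nadia — David–Pablo: 1; David–Halim: 1; David–Tomas: 1; David–Leo: 1; David–Miro: 1; David–Nora: 1; David–Arjun: 1.
All other pairs contribute 0.
Summing the contributions gives betweenness(Nadia) = 7.

7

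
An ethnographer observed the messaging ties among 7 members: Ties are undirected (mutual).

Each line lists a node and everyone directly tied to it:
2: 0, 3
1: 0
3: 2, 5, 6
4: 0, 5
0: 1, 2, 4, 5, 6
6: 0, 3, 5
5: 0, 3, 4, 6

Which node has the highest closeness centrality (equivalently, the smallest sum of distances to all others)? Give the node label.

0

Farness (sum of distances to all others) for each node — 0:7, 1:12, 2:10, 3:10, 4:10, 5:8, 6:9.
The smallest farness is 7, for 0, so 0 has the highest closeness.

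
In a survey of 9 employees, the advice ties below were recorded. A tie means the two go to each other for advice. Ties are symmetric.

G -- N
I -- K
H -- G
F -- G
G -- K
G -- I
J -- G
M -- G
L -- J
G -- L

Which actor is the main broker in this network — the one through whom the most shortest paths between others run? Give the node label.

Unnormalized betweenness of each node: F:0, G:26, H:0, I:0, J:0, K:0, L:0, M:0, N:0.
G has the largest value, 26, making it the main broker — the node through which the most shortest paths run.

G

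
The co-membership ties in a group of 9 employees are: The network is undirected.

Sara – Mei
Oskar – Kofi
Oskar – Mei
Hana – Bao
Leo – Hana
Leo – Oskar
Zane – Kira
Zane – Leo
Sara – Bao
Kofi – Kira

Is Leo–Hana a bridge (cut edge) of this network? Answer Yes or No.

Even without that edge, Leo still reaches Hana via Leo – Oskar – Mei – Sara – Bao – Hana, so the network stays connected. Not a bridge.

No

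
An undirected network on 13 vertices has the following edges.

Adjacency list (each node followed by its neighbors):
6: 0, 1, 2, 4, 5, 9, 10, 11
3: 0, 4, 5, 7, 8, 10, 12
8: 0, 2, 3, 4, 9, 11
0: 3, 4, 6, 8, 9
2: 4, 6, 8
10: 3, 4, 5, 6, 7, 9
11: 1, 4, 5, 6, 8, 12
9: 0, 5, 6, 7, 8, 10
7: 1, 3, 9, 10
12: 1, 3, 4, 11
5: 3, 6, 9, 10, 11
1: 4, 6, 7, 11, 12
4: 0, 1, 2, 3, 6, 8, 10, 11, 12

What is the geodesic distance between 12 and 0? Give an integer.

One shortest route is 12 – 3 – 0, which uses 2 edges, and 12 and 0 are not directly tied, so nothing shorter exists. So d(12,0) = 2.

2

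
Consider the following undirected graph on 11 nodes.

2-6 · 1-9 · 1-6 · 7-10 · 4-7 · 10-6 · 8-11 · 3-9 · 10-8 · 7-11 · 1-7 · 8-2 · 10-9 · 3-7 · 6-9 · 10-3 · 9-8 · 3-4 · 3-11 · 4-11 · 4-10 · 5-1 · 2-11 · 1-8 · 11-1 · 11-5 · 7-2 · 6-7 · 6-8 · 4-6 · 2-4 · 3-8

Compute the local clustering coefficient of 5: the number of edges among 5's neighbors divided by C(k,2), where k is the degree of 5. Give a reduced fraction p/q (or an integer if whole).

5's neighbors: 1 and 11 (k = 2).
Possible neighbor pairs: C(2,2) = 1. Edges among them: 1–11 → e = 1.
Clustering(5) = 1/1.

1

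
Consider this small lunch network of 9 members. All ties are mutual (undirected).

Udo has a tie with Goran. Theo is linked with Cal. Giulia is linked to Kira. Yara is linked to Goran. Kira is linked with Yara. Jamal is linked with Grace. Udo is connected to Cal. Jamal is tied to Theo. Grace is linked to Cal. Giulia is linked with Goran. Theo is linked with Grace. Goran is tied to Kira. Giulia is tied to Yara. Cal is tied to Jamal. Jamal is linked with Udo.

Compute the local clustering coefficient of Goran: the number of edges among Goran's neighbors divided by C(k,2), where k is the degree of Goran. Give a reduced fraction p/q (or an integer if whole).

1/2

Goran's neighbors: Giulia, Kira, Udo, and Yara (k = 4).
Possible neighbor pairs: C(4,2) = 6. Edges among them: Giulia–Kira, Giulia–Yara, Kira–Yara → e = 3.
Clustering(Goran) = 3/6 = 1/2.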